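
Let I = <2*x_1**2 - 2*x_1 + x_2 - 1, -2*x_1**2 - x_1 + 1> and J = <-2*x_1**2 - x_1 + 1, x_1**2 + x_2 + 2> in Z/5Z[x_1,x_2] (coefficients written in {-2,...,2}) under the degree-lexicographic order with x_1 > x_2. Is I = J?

Yes, the ideals are equal.

For a fixed monomial order, each ideal has a unique reduced Gröbner basis; comparing bases decides equality.
Buchberger on the first generating set:
f_1 = 2*x_1**2 - 2*x_1 + x_2 - 1, LT = x_1**2.
f_2 = -2*x_1**2 - x_1 + 1, LT = x_1**2.

S(f_1,f_2): lcm = x_1**2. S = x_1 - 2*x_2.
  reduce S modulo (f_1, f_2):
  remainder x_1 - 2*x_2 ≠ 0; add g_3 = x_1 - 2*x_2 to the basis.

S(f_1,g_3): lcm = x_1**2. S = 2*x_1*x_2 - x_1 - 2*x_2 + 2.
  reduce S modulo (f_1, f_2, g_3):
  remainder -x_2**2 + x_2 + 2 ≠ 0; add g_4 = -x_2**2 + x_2 + 2 to the basis.

The other S-polynomials (S(f_2,g_3), S(f_1,g_4), S(f_2,g_4), S(g_3,g_4)) all reduce to 0 modulo the current basis, so we have a Gröbner basis.
Inter-reduce: drop elements whose leading term is divisible by another's, tail-reduce, and make monic.
Reduced Gröbner basis: {x_2**2 - x_2 - 2, x_1 - 2*x_2}.

Buchberger on the second generating set:
h_1 = -2*x_1**2 - x_1 + 1, LT = x_1**2.
h_2 = x_1**2 + x_2 + 2, LT = x_1**2.

S(h_1,h_2): lcm = x_1**2. S = -2*x_1 - x_2.
  reduce S modulo (h_1, h_2):
  remainder -2*x_1 - x_2 ≠ 0; add k_3 = -2*x_1 - x_2 to the basis.

S(h_1,k_3): lcm = x_1**2. S = 2*x_1*x_2 - 2*x_1 + 2.
  reduce S modulo (h_1, h_2, k_3):
  remainder -x_2**2 + x_2 + 2 ≠ 0; add k_4 = -x_2**2 + x_2 + 2 to the basis.

The other S-polynomials (S(h_2,k_3), S(h_1,k_4), S(h_2,k_4), S(k_3,k_4)) all reduce to 0 modulo the current basis, so we have a Gröbner basis.
Inter-reduce: drop elements whose leading term is divisible by another's, tail-reduce, and make monic.
Reduced Gröbner basis: {x_2**2 - x_2 - 2, x_1 - 2*x_2}.

Same reduced basis, so the two generating sets span the same ideal.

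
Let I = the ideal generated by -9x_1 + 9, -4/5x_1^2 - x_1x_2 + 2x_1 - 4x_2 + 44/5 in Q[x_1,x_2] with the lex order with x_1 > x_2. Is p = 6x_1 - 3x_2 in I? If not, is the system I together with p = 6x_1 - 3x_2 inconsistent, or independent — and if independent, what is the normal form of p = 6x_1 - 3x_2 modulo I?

First compute the reduced Gröbner basis of I by Buchberger's algorithm.
f_1 = -9x_1 + 9, LT = x_1.
f_2 = -4/5x_1^2 - x_1x_2 + 2x_1 - 4x_2 + 44/5, LT = x_1^2.

S(f_1,f_2): lcm = x_1^2. S = -5/4x_1x_2 + 3/2x_1 - 5x_2 + 11.
  leading term x_1x_2: subtract (5/36x_2)·f_1 from -5/4x_1x_2 + 3/2x_1 - 5x_2 + 11 → 3/2x_1 - 25/4x_2 + 11
  leading term x_1: subtract (-1/6)·f_1 from 3/2x_1 - 25/4x_2 + 11 → -25/4x_2 + 25/2
  leading term x_2: no divisor's leading term divides it; move -25/4x_2 to the remainder.
  leading term 1: no divisor's leading term divides it; move 25/2 to the remainder.
  remainder -25/4x_2 + 25/2 ≠ 0; add h_3 = -25/4x_2 + 25/2 to the basis.

The other S-polynomials (S(f_1,h_3), S(f_2,h_3)) all reduce to 0 modulo the current basis, so we have a Gröbner basis.
Inter-reduce: drop elements whose leading term is divisible by another's, tail-reduce, and make monic.
Reduced Gröbner basis: {x_1 - 1, x_2 - 2}.
Label its elements g_1 = x_1 - 1, g_2 = x_2 - 2.

Reduce p = 6x_1 - 3x_2 modulo G:
  leading term x_1: subtract (6)·g_1 from 6x_1 - 3x_2 → -3x_2 + 6
  leading term x_2: subtract (-3)·g_2 from -3x_2 + 6 → 0
  normal form = 0.
Since the normal form is 0, p ∈ I.

6x_1 - 3x_2 lies in I (it reduces to 0).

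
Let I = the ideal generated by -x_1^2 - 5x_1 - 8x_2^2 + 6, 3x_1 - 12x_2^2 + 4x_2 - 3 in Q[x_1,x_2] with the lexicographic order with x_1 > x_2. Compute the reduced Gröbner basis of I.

f_1 = -x_1^2 - 5x_1 - 8x_2^2 + 6, LT = x_1^2.
f_2 = 3x_1 - 12x_2^2 + 4x_2 - 3, LT = x_1.

S(f_1,f_2): lcm = x_1^2. S = 4x_1x_2^2 - 4/3x_1x_2 + 6x_1 + 8x_2^2 - 6.
  leading term x_1x_2^2: subtract (4/3x_2^2)·f_2 from 4x_1x_2^2 - 4/3x_1x_2 + 6x_1 + 8x_2^2 - 6 → -4/3x_1x_2 + 6x_1 + 16x_2^4 - 16/3x_2^3 + 12x_2^2 - 6
  leading term x_1x_2: subtract (-4/9x_2)·f_2 from -4/3x_1x_2 + 6x_1 + 16x_2^4 - 16/3x_2^3 + 12x_2^2 - 6 → 6x_1 + 16x_2^4 - 32/3x_2^3 + 124/9x_2^2 - 4/3x_2 - 6
  leading term x_1: subtract (2)·f_2 from 6x_1 + 16x_2^4 - 32/3x_2^3 + 124/9x_2^2 - 4/3x_2 - 6 → 16x_2^4 - 32/3x_2^3 + 340/9x_2^2 - 28/3x_2
  leading term x_2^4: no divisor's leading term divides it; move 16x_2^4 to the remainder.
  leading term x_2^3: no divisor's leading term divides it; move -32/3x_2^3 to the remainder.
  leading term x_2^2: no divisor's leading term divides it; move 340/9x_2^2 to the remainder.
  leading term x_2: no divisor's leading term divides it; move -28/3x_2 to the remainder.
  remainder 16x_2^4 - 32/3x_2^3 + 340/9x_2^2 - 28/3x_2 ≠ 0; add g_3 = 16x_2^4 - 32/3x_2^3 + 340/9x_2^2 - 28/3x_2 to the basis.

S(f_1,g_3): leading monomials are coprime, so the S-polynomial reduces to 0 (Buchberger's first criterion).
S(f_2,g_3): leading monomials are coprime, so the S-polynomial reduces to 0 (Buchberger's first criterion).
Every S-polynomial of the final basis reduces to 0, so we have a Gröbner basis.
Inter-reduce: drop elements whose leading term is divisible by another's, tail-reduce, and make monic.

G = {x_1 - 4x_2^2 + 4/3x_2 - 1, x_2^4 - 2/3x_2^3 + 85/36x_2^2 - 7/12x_2}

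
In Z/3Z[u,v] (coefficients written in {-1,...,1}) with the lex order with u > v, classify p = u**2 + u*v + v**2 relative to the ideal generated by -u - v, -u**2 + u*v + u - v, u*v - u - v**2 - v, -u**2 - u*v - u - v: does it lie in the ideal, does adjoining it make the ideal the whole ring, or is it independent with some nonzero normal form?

u**2 + u*v + v**2 lies in I (it reduces to 0).

First compute the reduced Gröbner basis of I by Buchberger's algorithm.
f_1 = -u - v, LT = u.
f_2 = -u**2 + u*v + u - v, LT = u**2.
f_3 = u*v - u - v**2 - v, LT = u*v.
f_4 = -u**2 - u*v - u - v, LT = u**2.

S(f_1,f_2): lcm = u**2. S = -u*v + u - v.
  reduce S modulo (f_1, f_2, f_3, f_4):
  remainder v**2 + v ≠ 0; add h_5 = v**2 + v to the basis.

S(f_1,f_3): lcm = u*v. S = u - v**2 + v.
  reduce S modulo (f_1, f_2, f_3, f_4, h_5):
  remainder v ≠ 0; add h_6 = v to the basis.

The other S-polynomials (S(f_1,f_4), S(f_2,f_3), S(f_2,f_4), S(f_3,f_4), S(f_1,h_5), S(f_2,h_5), S(f_3,h_5), S(f_4,h_5), S(f_1,h_6), S(f_2,h_6), S(f_3,h_6), S(f_4,h_6), S(h_5,h_6)) all reduce to 0 modulo the current basis, so we have a Gröbner basis.
Inter-reduce: drop elements whose leading term is divisible by another's, tail-reduce, and make monic.
Reduced Gröbner basis: {u, v}.
Label its elements g_1 = u, g_2 = v.

Reduce p = u**2 + u*v + v**2 modulo G:
  leading term u**2: subtract (u)·g_1 from u**2 + u*v + v**2 → u*v + v**2
  leading term u*v: subtract (v)·g_1 from u*v + v**2 → v**2
  leading term v**2: subtract (v)·g_2 from v**2 → 0
  normal form = 0.
Since the normal form is 0, p ∈ I.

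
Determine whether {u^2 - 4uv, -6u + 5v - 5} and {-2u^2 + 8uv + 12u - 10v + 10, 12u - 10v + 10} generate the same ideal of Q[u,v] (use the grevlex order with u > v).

Since reduced Gröbner bases are canonical representatives of ideals under a given ordering, it suffices to compute and compare them.
Buchberger on the first generating set:
f_1 = u^2 - 4uv, LT = u^2.
f_2 = -6u + 5v - 5, LT = u.

S(f_1,f_2): lcm = u^2. S = -19/6uv - 5/6u.
  reduce S modulo (f_1, f_2):
  remainder -95/36v^2 + 35/18v + 25/36 ≠ 0; add g_3 = -95/36v^2 + 35/18v + 25/36 to the basis.

The other S-polynomials (S(f_1,g_3), S(f_2,g_3)) all reduce to 0 modulo the current basis, so we have a Gröbner basis.
Inter-reduce: drop elements whose leading term is divisible by another's, tail-reduce, and make monic.
Reduced Gröbner basis: {v^2 - 14/19v - 5/19, u - 5/6v + 5/6}.

Buchberger on the second generating set:
h_1 = -2u^2 + 8uv + 12u - 10v + 10, LT = u^2.
h_2 = 12u - 10v + 10, LT = u.

S(h_1,h_2): lcm = u^2. S = -19/6uv - 41/6u + 5v - 5.
  reduce S modulo (h_1, h_2):
  remainder -95/36v^2 + 35/18v + 25/36 ≠ 0; add k_3 = -95/36v^2 + 35/18v + 25/36 to the basis.

The other S-polynomials (S(h_1,k_3), S(h_2,k_3)) all reduce to 0 modulo the current basis, so we have a Gröbner basis.
Inter-reduce: drop elements whose leading term is divisible by another's, tail-reduce, and make monic.
Reduced Gröbner basis: {v^2 - 14/19v - 5/19, u - 5/6v + 5/6}.

Same reduced basis, so the two generating sets span the same ideal.

Yes, the ideals are equal.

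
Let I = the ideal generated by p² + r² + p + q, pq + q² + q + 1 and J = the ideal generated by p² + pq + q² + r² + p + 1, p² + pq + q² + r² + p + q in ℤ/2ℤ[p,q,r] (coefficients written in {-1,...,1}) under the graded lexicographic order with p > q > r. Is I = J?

Two ideals are equal iff their reduced Gröbner bases coincide (the reduced basis is unique for a fixed ordering).
Buchberger on the first generating set:
f_1 = p² + r² + p + q, LT = p².
f_2 = pq + q² + q + 1, LT = pq.

S(f_1,f_2): lcm = p²q. S = pq² + qr² + q² + p.
  reduce S modulo (f_1, f_2):
  remainder q³ + qr² + p + q ≠ 0; add g_3 = q³ + qr² + p + q to the basis.

The other S-polynomials (S(f_1,g_3), S(f_2,g_3)) all reduce to 0 modulo the current basis, so we have a Gröbner basis.
Inter-reduce: drop elements whose leading term is divisible by another's, tail-reduce, and make monic.
Reduced Gröbner basis: {q³ + qr² + p + q, p² + r² + p + q, pq + q² + q + 1}.

Buchberger on the second generating set:
h_1 = p² + pq + q² + r² + p + 1, LT = p².
h_2 = p² + pq + q² + r² + p + q, LT = p².

S(h_1,h_2): lcm = p². S = q + 1.
  reduce S modulo (h_1, h_2):
  remainder q + 1 ≠ 0; add k_3 = q + 1 to the basis.

The other S-polynomials (S(h_1,k_3), S(h_2,k_3)) all reduce to 0 modulo the current basis, so we have a Gröbner basis.
Inter-reduce: drop elements whose leading term is divisible by another's, tail-reduce, and make monic.
Reduced Gröbner basis: {p² + r², q + 1}.

These differ, so the ideals are not equal.

No, the ideals differ.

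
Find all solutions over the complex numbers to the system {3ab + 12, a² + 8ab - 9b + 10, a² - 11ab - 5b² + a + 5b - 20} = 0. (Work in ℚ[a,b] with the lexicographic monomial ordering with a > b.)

{(2, -2)}

Compute a lex Gröbner basis by Buchberger's algorithm.
f_1 = 3ab + 12, LT = ab.
f_2 = a² + 8ab - 9b + 10, LT = a².
f_3 = a² - 11ab + a - 5b² + 5b - 20, LT = a².

S(f_1,f_2): lcm = a²b. S = -8ab² + 4a + 9b² - 10b.
  leading term ab²: subtract (-8/3b)·f_1 from -8ab² + 4a + 9b² - 10b → 4a + 9b² + 22b
  leading term a: no divisor's leading term divides it; move 4a to the remainder.
  leading term b²: no divisor's leading term divides it; move 9b² to the remainder.
  leading term b: no divisor's leading term divides it; move 22b to the remainder.
  remainder 4a + 9b² + 22b ≠ 0; add h_4 = 4a + 9b² + 22b to the basis.

S(f_1,f_3): lcm = a²b. S = 11ab² - ab + 4a + 5b³ - 5b² + 20b.
  leading term ab²: subtract (11/3b)·f_1 from 11ab² - ab + 4a + 5b³ - 5b² + 20b → -ab + 4a + 5b³ - 5b² - 24b
  leading term ab: subtract (-⅓)·f_1 from -ab + 4a + 5b³ - 5b² - 24b → 4a + 5b³ - 5b² - 24b + 4
  leading term a: subtract (1)·h_4 from 4a + 5b³ - 5b² - 24b + 4 → 5b³ - 14b² - 46b + 4
  leading term b³: no divisor's leading term divides it; move 5b³ to the remainder.
  leading term b²: no divisor's leading term divides it; move -14b² to the remainder.
  leading term b: no divisor's leading term divides it; move -46b to the remainder.
  leading term 1: no divisor's leading term divides it; move 4 to the remainder.
  remainder 5b³ - 14b² - 46b + 4 ≠ 0; add h_5 = 5b³ - 14b² - 46b + 4 to the basis.

S(f_2,f_3): lcm = a². S = 19ab - a + 5b² - 14b + 30.
  leading term ab: subtract (19/3)·f_1 from 19ab - a + 5b² - 14b + 30 → -a + 5b² - 14b - 46
  leading term a: subtract (-¼)·h_4 from -a + 5b² - 14b - 46 → 29/4b² - 17/2b - 46
  leading term b²: no divisor's leading term divides it; move 29/4b² to the remainder.
  leading term b: no divisor's leading term divides it; move -17/2b to the remainder.
  leading term 1: no divisor's leading term divides it; move -46 to the remainder.
  remainder 29/4b² - 17/2b - 46 ≠ 0; add h_6 = 29/4b² - 17/2b - 46 to the basis.

S(f_1,h_4): lcm = ab. S = -9/4b³ - 11/2b² + 4.
  leading term b³: subtract (-9/20)·h_5 from -9/4b³ - 11/2b² + 4 → -59/5b² - 207/10b + 29/5
  leading term b²: subtract (-236/145)·h_6 from -59/5b² - 207/10b + 29/5 → -2003/58b - 2003/29
  leading term b: no divisor's leading term divides it; move -2003/58b to the remainder.
  leading term 1: no divisor's leading term divides it; move -2003/29 to the remainder.
  remainder -2003/58b - 2003/29 ≠ 0; add h_7 = -2003/58b - 2003/29 to the basis.

The other S-polynomials (S(f_2,h_4), S(f_3,h_4), S(f_1,h_5), S(f_2,h_5), S(f_3,h_5), S(h_4,h_5), S(f_1,h_6), S(f_2,h_6), S(f_3,h_6), S(h_4,h_6), S(h_5,h_6), S(f_1,h_7), S(f_2,h_7), S(f_3,h_7), S(h_4,h_7), S(h_5,h_7), S(h_6,h_7)) all reduce to 0 modulo the current basis, so we have a Gröbner basis.
Inter-reduce: drop elements whose leading term is divisible by another's, tail-reduce, and make monic.
Reduced Gröbner basis: {a - 2, b + 2}.

From the last basis element, b + 2 = 0, so b takes values in {-2}. Each choice, substituted upward through the basis, yields the corresponding point(s) of the solution set.
  b = -2: the earlier basis element becomes a - 2 = 0, giving a = 2 — point (2, -2).
Substituting each solution back into the original system confirms all equations vanish.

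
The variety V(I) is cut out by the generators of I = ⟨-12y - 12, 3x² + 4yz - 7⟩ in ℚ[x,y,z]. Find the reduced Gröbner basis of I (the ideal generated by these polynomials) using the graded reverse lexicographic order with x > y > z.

G = {x² - 4/3z - 7/3, y + 1}

f_1 = -12y - 12, LT = y.
f_2 = 3x² + 4yz - 7, LT = x².

The S-polynomials (S(f_1,f_2)) all reduce to 0 modulo the current basis, so we have a Gröbner basis.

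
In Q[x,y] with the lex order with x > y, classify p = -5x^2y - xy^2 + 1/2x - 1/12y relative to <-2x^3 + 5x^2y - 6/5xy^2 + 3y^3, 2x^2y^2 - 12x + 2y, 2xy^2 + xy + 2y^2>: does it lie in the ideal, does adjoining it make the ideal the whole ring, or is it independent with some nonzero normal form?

-5x^2y - xy^2 + 1/2x - 1/12y lies in I (it reduces to 0).

First compute the reduced Gröbner basis of I by Buchberger's algorithm.
f_1 = -2x^3 + 5x^2y - 6/5xy^2 + 3y^3, LT = x^3.
f_2 = 2x^2y^2 - 12x + 2y, LT = x^2y^2.
f_3 = 2xy^2 + xy + 2y^2, LT = xy^2.

S(f_1,f_2): lcm = x^3y^2. S = -5/2x^2y^3 + 6x^2 + 3/5xy^4 - xy - 3/2y^5.
  reduce S modulo (f_1, f_2, f_3):
  remainder 6x^2 - 643/40xy - 3/2y^5 - 3/5y^4 + 3/10y^3 + 47/20y^2 ≠ 0; add h_4 = 6x^2 - 643/40xy - 3/2y^5 - 3/5y^4 + 3/10y^3 + 47/20y^2 to the basis.

S(f_1,f_3): lcm = x^3y^2. S = -1/2x^3y - 5/2x^2y^3 - x^2y^2 + 3/5xy^4 - 3/2y^5.
  reduce S modulo (f_1, f_2, f_3, h_4):
  remainder -15xy - 27/2x - 3/2y^5 - 27/20y^4 + 5/2y^2 + 9/4y ≠ 0; add h_5 = -15xy - 27/2x - 3/2y^5 - 27/20y^4 + 5/2y^2 + 9/4y to the basis.

S(f_2,f_3): lcm = x^2y^2. S = -1/2x^2y - xy^2 - 6x + y.
  reduce S modulo (f_1, f_2, f_3, h_4, h_5):
  remainder -22569/3200x - 1/8y^6 - 1603/9600y^5 - 2569/32000y^4 + 47/240y^3 + 14599/5760y^2 + 7523/6400y ≠ 0; add h_6 = -22569/3200x - 1/8y^6 - 1603/9600y^5 - 2569/32000y^4 + 47/240y^3 + 14599/5760y^2 + 7523/6400y to the basis.

S(f_1,h_4): lcm = x^3. S = 43/240x^2y + 1/4xy^5 + 1/10xy^4 - 1/20xy^3 + 5/24xy^2 - 3/2y^3.
  reduce S modulo (f_1, f_2, f_3, h_4, h_5, h_6):
  remainder 7069/180552y^6 - 276599/1354140y^5 + 199687/4513800y^4 - 4126981/2708280y^3 - 529477/812484y^2 ≠ 0; add h_7 = 7069/180552y^6 - 276599/1354140y^5 + 199687/4513800y^4 - 4126981/2708280y^3 - 529477/812484y^2 to the basis.

S(f_2,h_4): lcm = x^2y^2. S = 643/240xy^3 - 6x + 1/4y^7 + 1/10y^6 - 1/20y^5 - 47/120y^4 + y.
  reduce S modulo (f_1, f_2, f_3, h_4, h_5, h_6, h_7):
  remainder 173007230957/22486842450y^5 + 1144501364467/149912283000y^4 + 453554556917/7495614150y^3 + 658417492343/26984210940y^2 ≠ 0; add h_8 = 173007230957/22486842450y^5 + 1144501364467/149912283000y^4 + 453554556917/7495614150y^3 + 658417492343/26984210940y^2 to the basis.

S(f_1,h_5): lcm = x^3y. S = -9/10x^3 - 1/10x^2y^5 - 9/100x^2y^4 - 7/3x^2y^2 + 3/20x^2y + 3/5xy^3 - 3/2y^4.
  reduce S modulo (f_1, f_2, f_3, h_4, h_5, h_6, h_7, h_8):
  remainder 175029578451/865036154785y^4 + 297981957819/786396504350y^3 + 232535708860/519021692871y^2 ≠ 0; add h_9 = 175029578451/865036154785y^4 + 297981957819/786396504350y^3 + 232535708860/519021692871y^2 to the basis.

S(f_3,h_5): lcm = xy^2. S = -2/5xy - 1/10y^6 - 9/100y^5 + 1/6y^3 + 23/20y^2.
  reduce S modulo (f_1, f_2, f_3, h_4, h_5, h_6, h_7, h_8, h_9):
  remainder -6150003/10914080y^3 - 810511/2728520y^2 ≠ 0; add h_10 = -6150003/10914080y^3 - 810511/2728520y^2 to the basis.

S(f_2,h_6): lcm = x^2y^2. S = -400/22569xy^8 - 1603/67707xy^7 - 2569/225690xy^6 + 1880/67707xy^5 + 72995/203121xy^4 + 1/6xy^3 - 6x + y.
  reduce S modulo (f_1, f_2, f_3, h_4, h_5, h_6, h_7, h_8, h_9, h_10):
  remainder -999613204616/1173808022589y^2 ≠ 0; add h_11 = -999613204616/1173808022589y^2 to the basis.

The other S-polynomials (S(f_3,h_4), S(f_2,h_5), S(h_4,h_5), S(f_1,h_6), S(f_3,h_6), S(h_4,h_6), S(h_5,h_6), S(f_1,h_7), S(f_2,h_7), S(f_3,h_7), S(h_4,h_7), S(h_5,h_7), S(h_6,h_7), S(f_1,h_8), S(f_2,h_8), S(f_3,h_8), S(h_4,h_8), S(h_5,h_8), S(h_6,h_8), S(h_7,h_8), S(f_1,h_9), S(f_2,h_9), S(f_3,h_9), S(h_4,h_9), S(h_5,h_9), S(h_6,h_9), S(h_7,h_9), S(h_8,h_9), S(f_1,h_10), S(f_2,h_10), S(f_3,h_10), S(h_4,h_10), S(h_5,h_10), S(h_6,h_10), S(h_7,h_10), S(h_8,h_10), S(h_9,h_10), S(f_1,h_11), S(f_2,h_11), S(f_3,h_11), S(h_4,h_11), S(h_5,h_11), S(h_6,h_11), S(h_7,h_11), S(h_8,h_11), S(h_9,h_11), S(h_10,h_11)) all reduce to 0 modulo the current basis, so we have a Gröbner basis.
Inter-reduce: drop elements whose leading term is divisible by another's, tail-reduce, and make monic.
Reduced Gröbner basis: {x - 1/6y, y^2}.
Label its elements g_1 = x - 1/6y, g_2 = y^2.

Reduce p = -5x^2y - xy^2 + 1/2x - 1/12y modulo G:
  leading term x^2y: subtract (-5xy)·g_1 from -5x^2y - xy^2 + 1/2x - 1/12y → -11/6xy^2 + 1/2x - 1/12y
  leading term xy^2: subtract (-11/6y^2)·g_1 from -11/6xy^2 + 1/2x - 1/12y → 1/2x - 11/36y^3 - 1/12y
  leading term x: subtract (1/2)·g_1 from 1/2x - 11/36y^3 - 1/12y → -11/36y^3
  leading term y^3: subtract (-11/36y)·g_2 from -11/36y^3 → 0
  normal form = 0.
Since the normal form is 0, p ∈ I.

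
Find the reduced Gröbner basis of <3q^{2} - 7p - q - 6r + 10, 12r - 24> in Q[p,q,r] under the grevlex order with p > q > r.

G = {q^{2} - \tfrac{7}{3}p - \tfrac{1}{3}q - \tfrac{2}{3}, r - 2}

This is the nonlinear analogue of row-reducing a linear system.

f_1 = 3q^{2} - 7p - q - 6r + 10, LT = q^{2}.
f_2 = 12r - 24, LT = r.

The S-polynomials (S(f_1,f_2)) all reduce to 0 modulo the current basis, so we have a Gröbner basis.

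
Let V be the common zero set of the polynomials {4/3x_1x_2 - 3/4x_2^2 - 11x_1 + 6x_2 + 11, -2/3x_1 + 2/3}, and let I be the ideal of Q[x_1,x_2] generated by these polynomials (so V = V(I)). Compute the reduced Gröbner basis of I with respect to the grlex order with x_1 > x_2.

G = {x_2^2 - 88/9x_2, x_1 - 1}

f_1 = 4/3x_1x_2 - 3/4x_2^2 - 11x_1 + 6x_2 + 11, LT = x_1x_2.
f_2 = -2/3x_1 + 2/3, LT = x_1.

S(f_1,f_2): lcm = x_1x_2. S = -9/16x_2^2 - 33/4x_1 + 11/2x_2 + 33/4.
  reduce S modulo (f_1, f_2):
  remainder -9/16x_2^2 + 11/2x_2 ≠ 0; add g_3 = -9/16x_2^2 + 11/2x_2 to the basis.

The other S-polynomials (S(f_1,g_3), S(f_2,g_3)) all reduce to 0 modulo the current basis, so we have a Gröbner basis.
Inter-reduce: drop elements whose leading term is divisible by another's, tail-reduce, and make monic.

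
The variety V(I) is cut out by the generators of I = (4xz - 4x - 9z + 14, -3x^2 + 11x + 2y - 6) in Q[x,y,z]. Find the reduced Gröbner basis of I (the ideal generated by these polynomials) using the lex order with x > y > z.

f_1 = 4xz - 4x - 9z + 14, LT = xz.
f_2 = -3x^2 + 11x + 2y - 6, LT = x^2.

S(f_1,f_2): lcm = x^2z. S = -x^2 + 17/12xz + 7/2x + 2/3yz - 2z.
  leading term x^2: subtract (1/3)·f_2 from -x^2 + 17/12xz + 7/2x + 2/3yz - 2z → 17/12xz - 1/6x + 2/3yz - 2/3y - 2z + 2
  leading term xz: subtract (17/48)·f_1 from 17/12xz - 1/6x + 2/3yz - 2/3y - 2z + 2 → 5/4x + 2/3yz - 2/3y + 19/16z - 71/24
  leading term x: no divisor's leading term divides it; move 5/4x to the remainder.
  leading term yz: no divisor's leading term divides it; move 2/3yz to the remainder.
  leading term y: no divisor's leading term divides it; move -2/3y to the remainder.
  leading term z: no divisor's leading term divides it; move 19/16z to the remainder.
  leading term 1: no divisor's leading term divides it; move -71/24 to the remainder.
  remainder 5/4x + 2/3yz - 2/3y + 19/16z - 71/24 ≠ 0; add g_3 = 5/4x + 2/3yz - 2/3y + 19/16z - 71/24 to the basis.

S(f_1,g_3): lcm = xz. S = -x - 8/15yz^2 + 8/15yz - 19/20z^2 + 7/60z + 7/2.
  leading term x: subtract (-4/5)·g_3 from -x - 8/15yz^2 + 8/15yz - 19/20z^2 + 7/60z + 7/2 → -8/15yz^2 + 16/15yz - 8/15y - 19/20z^2 + 16/15z + 17/15
  leading term yz^2: no divisor's leading term divides it; move -8/15yz^2 to the remainder.
  leading term yz: no divisor's leading term divides it; move 16/15yz to the remainder.
  leading term y: no divisor's leading term divides it; move -8/15y to the remainder.
  leading term z^2: no divisor's leading term divides it; move -19/20z^2 to the remainder.
  leading term z: no divisor's leading term divides it; move 16/15z to the remainder.
  leading term 1: no divisor's leading term divides it; move 17/15 to the remainder.
  remainder -8/15yz^2 + 16/15yz - 8/15y - 19/20z^2 + 16/15z + 17/15 ≠ 0; add g_4 = -8/15yz^2 + 16/15yz - 8/15y - 19/20z^2 + 16/15z + 17/15 to the basis.

The other S-polynomials (S(f_2,g_3), S(f_1,g_4), S(f_2,g_4), S(g_3,g_4)) all reduce to 0 modulo the current basis, so we have a Gröbner basis.
Inter-reduce: drop elements whose leading term is divisible by another's, tail-reduce, and make monic.

G = {x + 8/15yz - 8/15y + 19/20z - 71/30, yz^2 - 2yz + y + 57/32z^2 - 2z - 17/8}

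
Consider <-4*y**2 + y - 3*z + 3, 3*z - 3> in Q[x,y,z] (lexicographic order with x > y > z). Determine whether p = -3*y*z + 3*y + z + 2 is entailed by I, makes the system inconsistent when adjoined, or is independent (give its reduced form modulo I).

First compute the reduced Gröbner basis of I by Buchberger's algorithm.
f_1 = -4*y**2 + y - 3*z + 3, LT = y**2.
f_2 = 3*z - 3, LT = z.

S(f_1,f_2): leading monomials are coprime, so the S-polynomial reduces to 0 (Buchberger's first criterion).
Every S-polynomial of the final basis reduces to 0, so we have a Gröbner basis.
Inter-reduce: drop elements whose leading term is divisible by another's, tail-reduce, and make monic.
Reduced Gröbner basis: {y**2 - 1/4*y, z - 1}.
Label its elements g_1 = y**2 - 1/4*y, g_2 = z - 1.

Reduce p = -3*y*z + 3*y + z + 2 modulo G:
  leading term y*z: subtract (-3*y)·g_2 from -3*y*z + 3*y + z + 2 → z + 2
  leading term z: subtract (1)·g_2 from z + 2 → 3
  leading term 1: no divisor's leading term divides it; move 3 to the remainder.
  normal form = 3.
The normal form is nonzero, so p ∉ I. Since p minus its normal form lies in I, I + (p) = I + (r) where r = 3; decide whether this ideal is the whole ring.
Here r = 3 is a nonzero constant, hence a unit: 1 ∈ I + (p), the Gröbner basis of I + (p) is {1}, and the enlarged system has no common solution — adjoining p is inconsistent.

Adjoining -3*y*z + 3*y + z + 2 makes the ideal the whole ring: the system is inconsistent.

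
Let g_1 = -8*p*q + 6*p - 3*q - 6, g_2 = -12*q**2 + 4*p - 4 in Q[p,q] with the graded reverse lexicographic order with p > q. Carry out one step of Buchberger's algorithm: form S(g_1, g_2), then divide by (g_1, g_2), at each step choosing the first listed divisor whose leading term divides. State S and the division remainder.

S(g_1, g_2) = 1/3*p**2 - 3/4*p*q + 3/8*q**2 - 1/3*p + 3/4*q; remainder on division = 1/3*p**2 - 37/48*p + 33/32*q + 7/16.

lcm(LM(g_1), LM(g_2)) = p*q**2.
S = (lcm/LT(g_1))·g_1 − (lcm/LT(g_2))·g_2 = 1/3*p**2 - 3/4*p*q + 3/8*q**2 - 1/3*p + 3/4*q.
Reduce S modulo (g_1, g_2) in that order:
  leading term p**2: no divisor's leading term divides it; move 1/3*p**2 to the remainder.
  leading term p*q: subtract (3/32)·g_1 from -3/4*p*q + 3/8*q**2 - 1/3*p + 3/4*q → 3/8*q**2 - 43/48*p + 33/32*q + 9/16
  leading term q**2: subtract (-1/32)·g_2 from 3/8*q**2 - 43/48*p + 33/32*q + 9/16 → -37/48*p + 33/32*q + 7/16
  leading term p: no divisor's leading term divides it; move -37/48*p to the remainder.
  leading term q: no divisor's leading term divides it; move 33/32*q to the remainder.
  leading term 1: no divisor's leading term divides it; move 7/16 to the remainder.
The remainder 1/3*p**2 - 37/48*p + 33/32*q + 7/16 is nonzero, so it would be added as the next basis element.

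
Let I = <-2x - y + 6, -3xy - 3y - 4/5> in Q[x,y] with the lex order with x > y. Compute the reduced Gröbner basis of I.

G = {x + 1/2y - 3, y^2 - 8y - 8/15}

The reduced Gröbner basis is the canonical form of the ideal for this ordering.

f_1 = -2x - y + 6, LT = x.
f_2 = -3xy - 3y - 4/5, LT = xy.

S(f_1,f_2): lcm = xy. S = 1/2y^2 - 4y - 4/15.
  leading term y^2: no divisor's leading term divides it; move 1/2y^2 to the remainder.
  leading term y: no divisor's leading term divides it; move -4y to the remainder.
  leading term 1: no divisor's leading term divides it; move -4/15 to the remainder.
  remainder 1/2y^2 - 4y - 4/15 ≠ 0; add g_3 = 1/2y^2 - 4y - 4/15 to the basis.

The other S-polynomials (S(f_1,g_3), S(f_2,g_3)) all reduce to 0 modulo the current basis, so we have a Gröbner basis.
Inter-reduce: drop elements whose leading term is divisible by another's, tail-reduce, and make monic.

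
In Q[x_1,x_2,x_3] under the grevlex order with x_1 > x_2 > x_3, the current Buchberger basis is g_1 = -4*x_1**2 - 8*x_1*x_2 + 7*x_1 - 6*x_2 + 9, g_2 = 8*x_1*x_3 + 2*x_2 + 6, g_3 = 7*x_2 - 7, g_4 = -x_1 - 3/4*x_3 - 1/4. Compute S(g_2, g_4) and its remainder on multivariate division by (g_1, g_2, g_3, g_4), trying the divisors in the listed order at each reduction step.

lcm(LM(g_2), LM(g_4)) = x_1*x_3.
S = (lcm/LT(g_2))·g_2 − (lcm/LT(g_4))·g_4 = -3/4*x_3**2 + 1/4*x_2 - 1/4*x_3 + 3/4.
Reduce S modulo (g_1, g_2, g_3, g_4) in that order:
  leading term x_3**2: no divisor's leading term divides it; move -3/4*x_3**2 to the remainder.
  leading term x_2: subtract (1/28)·g_3 from 1/4*x_2 - 1/4*x_3 + 3/4 → -1/4*x_3 + 1
  leading term x_3: no divisor's leading term divides it; move -1/4*x_3 to the remainder.
  leading term 1: no divisor's leading term divides it; move 1 to the remainder.
The remainder -3/4*x_3**2 - 1/4*x_3 + 1 is nonzero, so it would be added as the next basis element.
An S-polynomial is built so that the two leading terms cancel; whether anything survives reduction is exactly the Gröbner-basis criterion.

S(g_2, g_4) = -3/4*x_3**2 + 1/4*x_2 - 1/4*x_3 + 3/4; remainder on division = -3/4*x_3**2 - 1/4*x_3 + 1.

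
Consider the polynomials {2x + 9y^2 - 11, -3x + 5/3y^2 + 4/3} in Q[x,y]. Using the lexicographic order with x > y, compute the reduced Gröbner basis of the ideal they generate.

G = {x - 1, y^2 - 1}

f_1 = 2x + 9y^2 - 11, LT = x.
f_2 = -3x + 5/3y^2 + 4/3, LT = x.

S(f_1,f_2): lcm = x. S = 91/18y^2 - 91/18.
  leading term y^2: no divisor's leading term divides it; move 91/18y^2 to the remainder.
  leading term 1: no divisor's leading term divides it; move -91/18 to the remainder.
  remainder 91/18y^2 - 91/18 ≠ 0; add g_3 = 91/18y^2 - 91/18 to the basis.

The other S-polynomials (S(f_1,g_3), S(f_2,g_3)) all reduce to 0 modulo the current basis, so we have a Gröbner basis.
Inter-reduce: drop elements whose leading term is divisible by another's, tail-reduce, and make monic.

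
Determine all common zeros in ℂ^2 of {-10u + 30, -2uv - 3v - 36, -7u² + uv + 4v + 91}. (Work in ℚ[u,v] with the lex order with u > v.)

Compute a lex Gröbner basis by Buchberger's algorithm.
f_1 = -10u + 30, LT = u.
f_2 = -2uv - 3v - 36, LT = uv.
f_3 = -7u² + uv + 4v + 91, LT = u².

S(f_1,f_2): lcm = uv. S = -9/2v - 18.
  leading term v: no divisor's leading term divides it; move -9/2v to the remainder.
  leading term 1: no divisor's leading term divides it; move -18 to the remainder.
  remainder -9/2v - 18 ≠ 0; add h_4 = -9/2v - 18 to the basis.

The other S-polynomials (S(f_1,f_3), S(f_2,f_3), S(f_1,h_4), S(f_2,h_4), S(f_3,h_4)) all reduce to 0 modulo the current basis, so we have a Gröbner basis.
Inter-reduce: drop elements whose leading term is divisible by another's, tail-reduce, and make monic.
Reduced Gröbner basis: {u - 3, v + 4}.

Since the basis is lex-ordered, v + 4 is univariate in v. Its roots are {-4}. Back-substituting each root into the other basis elements fixes the other coordinates.
  v = -4: the earlier basis element becomes u - 3 = 0, giving u = 3 — point (3, -4).

{(3, -4)}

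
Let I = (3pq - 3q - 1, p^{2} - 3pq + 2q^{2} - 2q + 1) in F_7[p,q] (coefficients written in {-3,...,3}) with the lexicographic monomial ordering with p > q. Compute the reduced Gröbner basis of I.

Buchberger's algorithm terminates because the ascending chain of leading-term ideals stabilizes.

f_1 = 3pq - 3q - 1, LT = pq.
f_2 = p^{2} - 3pq + 2q^{2} - 2q + 1, LT = p^{2}.

S(f_1,f_2): lcm = p^{2}q. S = 3pq^{2} - pq + 2p - 2q^{3} + 2q^{2} - q.
  leading term pq^{2}: subtract (q)·f_1 from 3pq^{2} - pq + 2p - 2q^{3} + 2q^{2} - q → -pq + 2p - 2q^{3} - 2q^{2}
  leading term pq: subtract (2)·f_1 from -pq + 2p - 2q^{3} - 2q^{2} → 2p - 2q^{3} - 2q^{2} - q + 2
  leading term p: no divisor's leading term divides it; move 2p to the remainder.
  leading term q^{3}: no divisor's leading term divides it; move -2q^{3} to the remainder.
  leading term q^{2}: no divisor's leading term divides it; move -2q^{2} to the remainder.
  leading term q: no divisor's leading term divides it; move -q to the remainder.
  leading term 1: no divisor's leading term divides it; move 2 to the remainder.
  remainder 2p - 2q^{3} - 2q^{2} - q + 2 ≠ 0; add g_3 = 2p - 2q^{3} - 2q^{2} - q + 2 to the basis.

S(f_1,g_3): lcm = pq. S = q^{4} + q^{3} - 3q^{2} - 2q + 2.
  leading term q^{4}: no divisor's leading term divides it; move q^{4} to the remainder.
  leading term q^{3}: no divisor's leading term divides it; move q^{3} to the remainder.
  leading term q^{2}: no divisor's leading term divides it; move -3q^{2} to the remainder.
  leading term q: no divisor's leading term divides it; move -2q to the remainder.
  leading term 1: no divisor's leading term divides it; move 2 to the remainder.
  remainder q^{4} + q^{3} - 3q^{2} - 2q + 2 ≠ 0; add g_4 = q^{4} + q^{3} - 3q^{2} - 2q + 2 to the basis.

The other S-polynomials (S(f_2,g_3), S(f_1,g_4), S(f_2,g_4), S(g_3,g_4)) all reduce to 0 modulo the current basis, so we have a Gröbner basis.
Inter-reduce: drop elements whose leading term is divisible by another's, tail-reduce, and make monic.

G = {p - q^{3} - q^{2} + 3q + 1, q^{4} + q^{3} - 3q^{2} - 2q + 2}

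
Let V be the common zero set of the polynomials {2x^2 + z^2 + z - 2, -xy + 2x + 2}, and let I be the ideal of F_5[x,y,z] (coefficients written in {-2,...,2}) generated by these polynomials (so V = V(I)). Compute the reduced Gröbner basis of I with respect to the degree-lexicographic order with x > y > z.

G = {yz^2 + yz - 2z^2 - x - 2y - 2z - 1, x^2 - 2z^2 - 2z - 1, xy - 2x - 2}

The reduced Gröbner basis is the canonical form of the ideal for this ordering.

f_1 = 2x^2 + z^2 + z - 2, LT = x^2.
f_2 = -xy + 2x + 2, LT = xy.

S(f_1,f_2): lcm = x^2y. S = -2yz^2 + 2x^2 - 2yz + 2x - y.
  leading term yz^2: no divisor's leading term divides it; move -2yz^2 to the remainder.
  leading term x^2: subtract (1)·f_1 from 2x^2 - 2yz + 2x - y → -2yz - z^2 + 2x - y - z + 2
  leading term yz: no divisor's leading term divides it; move -2yz to the remainder.
  leading term z^2: no divisor's leading term divides it; move -z^2 to the remainder.
  leading term x: no divisor's leading term divides it; move 2x to the remainder.
  leading term y: no divisor's leading term divides it; move -y to the remainder.
  leading term z: no divisor's leading term divides it; move -z to the remainder.
  leading term 1: no divisor's leading term divides it; move 2 to the remainder.
  remainder -2yz^2 - 2yz - z^2 + 2x - y - z + 2 ≠ 0; add g_3 = -2yz^2 - 2yz - z^2 + 2x - y - z + 2 to the basis.

S(f_1,g_3): leading monomials are coprime, so the S-polynomial reduces to 0 (Buchberger's first criterion).
S(f_2,g_3): lcm = xyz^2. S = -xyz + x^2 + 2xy + 2xz - 2z^2 + x.
  leading term xyz: subtract (z)·f_2 from -xyz + x^2 + 2xy + 2xz - 2z^2 + x → x^2 + 2xy - 2z^2 + x - 2z
  leading term x^2: subtract (-2)·f_1 from x^2 + 2xy - 2z^2 + x - 2z → 2xy + x + 1
  leading term xy: subtract (-2)·f_2 from 2xy + x + 1 → 0
  remainder 0.

Every S-polynomial of the final basis reduces to 0, so we have a Gröbner basis.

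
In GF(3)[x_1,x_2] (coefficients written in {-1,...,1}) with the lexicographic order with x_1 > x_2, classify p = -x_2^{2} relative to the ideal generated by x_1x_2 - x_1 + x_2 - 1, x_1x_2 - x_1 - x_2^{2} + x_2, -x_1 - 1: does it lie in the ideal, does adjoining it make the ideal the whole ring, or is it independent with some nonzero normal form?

Adjoining -x_2^{2} makes the ideal the whole ring: the system is inconsistent.

First compute the reduced Gröbner basis of I by Buchberger's algorithm.
f_1 = x_1x_2 - x_1 + x_2 - 1, LT = x_1x_2.
f_2 = x_1x_2 - x_1 - x_2^{2} + x_2, LT = x_1x_2.
f_3 = -x_1 - 1, LT = x_1.

S(f_1,f_2): lcm = x_1x_2. S = x_2^{2} - 1.
  reduce S modulo (f_1, f_2, f_3):
  remainder x_2^{2} - 1 ≠ 0; add h_4 = x_2^{2} - 1 to the basis.

The other S-polynomials (S(f_1,f_3), S(f_2,f_3), S(f_1,h_4), S(f_2,h_4), S(f_3,h_4)) all reduce to 0 modulo the current basis, so we have a Gröbner basis.
Inter-reduce: drop elements whose leading term is divisible by another's, tail-reduce, and make monic.
Reduced Gröbner basis: {x_1 + 1, x_2^{2} - 1}.
Label its elements g_1 = x_1 + 1, g_2 = x_2^{2} - 1.

Reduce p = -x_2^{2} modulo G:
  leading term x_2^{2}: subtract (-1)·g_2 from -x_2^{2} → -1
  leading term 1: no divisor's leading term divides it; move -1 to the remainder.
  normal form = -1.
The normal form is nonzero, so p ∉ I. Since p minus its normal form lies in I, I + (p) = I + (r) where r = -1; decide whether this ideal is the whole ring.
Here r = -1 is a nonzero constant, hence a unit: 1 ∈ I + (p), the Gröbner basis of I + (p) is {1}, and the enlarged system has no common solution — adjoining p is inconsistent.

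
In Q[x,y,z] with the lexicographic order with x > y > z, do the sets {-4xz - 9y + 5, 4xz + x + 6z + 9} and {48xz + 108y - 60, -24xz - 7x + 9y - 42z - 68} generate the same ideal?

Yes, the ideals are equal.

Since reduced Gröbner bases are canonical representatives of ideals under a given ordering, it suffices to compute and compare them.
Buchberger on the first generating set:
f_1 = -4xz - 9y + 5, LT = xz.
f_2 = 4xz + x + 6z + 9, LT = xz.

S(f_1,f_2): lcm = xz. S = -1/4x + 9/4y - 3/2z - 7/2.
  leading term x: no divisor's leading term divides it; move -1/4x to the remainder.
  leading term y: no divisor's leading term divides it; move 9/4y to the remainder.
  leading term z: no divisor's leading term divides it; move -3/2z to the remainder.
  leading term 1: no divisor's leading term divides it; move -7/2 to the remainder.
  remainder -1/4x + 9/4y - 3/2z - 7/2 ≠ 0; add g_3 = -1/4x + 9/4y - 3/2z - 7/2 to the basis.

S(f_1,g_3): lcm = xz. S = 9yz + 9/4y - 6z^2 - 14z - 5/4.
  leading term yz: no divisor's leading term divides it; move 9yz to the remainder.
  leading term y: no divisor's leading term divides it; move 9/4y to the remainder.
  leading term z^2: no divisor's leading term divides it; move -6z^2 to the remainder.
  leading term z: no divisor's leading term divides it; move -14z to the remainder.
  leading term 1: no divisor's leading term divides it; move -5/4 to the remainder.
  remainder 9yz + 9/4y - 6z^2 - 14z - 5/4 ≠ 0; add g_4 = 9yz + 9/4y - 6z^2 - 14z - 5/4 to the basis.

The other S-polynomials (S(f_2,g_3), S(f_1,g_4), S(f_2,g_4), S(g_3,g_4)) all reduce to 0 modulo the current basis, so we have a Gröbner basis.
Inter-reduce: drop elements whose leading term is divisible by another's, tail-reduce, and make monic.
Reduced Gröbner basis: {x - 9y + 6z + 14, yz + 1/4y - 2/3z^2 - 14/9z - 5/36}.

Buchberger on the second generating set:
h_1 = 48xz + 108y - 60, LT = xz.
h_2 = -24xz - 7x + 9y - 42z - 68, LT = xz.

S(h_1,h_2): lcm = xz. S = -7/24x + 21/8y - 7/4z - 49/12.
  leading term x: no divisor's leading term divides it; move -7/24x to the remainder.
  leading term y: no divisor's leading term divides it; move 21/8y to the remainder.
  leading term z: no divisor's leading term divides it; move -7/4z to the remainder.
  leading term 1: no divisor's leading term divides it; move -49/12 to the remainder.
  remainder -7/24x + 21/8y - 7/4z - 49/12 ≠ 0; add k_3 = -7/24x + 21/8y - 7/4z - 49/12 to the basis.

S(h_1,k_3): lcm = xz. S = 9yz + 9/4y - 6z^2 - 14z - 5/4.
  leading term yz: no divisor's leading term divides it; move 9yz to the remainder.
  leading term y: no divisor's leading term divides it; move 9/4y to the remainder.
  leading term z^2: no divisor's leading term divides it; move -6z^2 to the remainder.
  leading term z: no divisor's leading term divides it; move -14z to the remainder.
  leading term 1: no divisor's leading term divides it; move -5/4 to the remainder.
  remainder 9yz + 9/4y - 6z^2 - 14z - 5/4 ≠ 0; add k_4 = 9yz + 9/4y - 6z^2 - 14z - 5/4 to the basis.

The other S-polynomials (S(h_2,k_3), S(h_1,k_4), S(h_2,k_4), S(k_3,k_4)) all reduce to 0 modulo the current basis, so we have a Gröbner basis.
Inter-reduce: drop elements whose leading term is divisible by another's, tail-reduce, and make monic.
Reduced Gröbner basis: {x - 9y + 6z + 14, yz + 1/4y - 2/3z^2 - 14/9z - 5/36}.

Same reduced basis, so the two generating sets span the same ideal.
The choice of monomial ordering does not affect the verdict — as long as both bases are computed under the same ordering, their equality decides ideal equality.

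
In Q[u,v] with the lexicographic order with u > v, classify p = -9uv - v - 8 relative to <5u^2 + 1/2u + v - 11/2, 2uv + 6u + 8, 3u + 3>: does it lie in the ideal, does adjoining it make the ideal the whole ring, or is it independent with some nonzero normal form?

-9uv - v - 8 lies in I (it reduces to 0).

First compute the reduced Gröbner basis of I by Buchberger's algorithm.
f_1 = 5u^2 + 1/2u + v - 11/2, LT = u^2.
f_2 = 2uv + 6u + 8, LT = uv.
f_3 = 3u + 3, LT = u.

S(f_1,f_2): lcm = u^2v. S = -3u^2 + 1/10uv - 4u + 1/5v^2 - 11/10v.
  reduce S modulo (f_1, f_2, f_3):
  remainder 1/5v^2 - 1/2v + 3/10 ≠ 0; add h_4 = 1/5v^2 - 1/2v + 3/10 to the basis.

S(f_1,f_3): lcm = u^2. S = -9/10u + 1/5v - 11/10.
  reduce S modulo (f_1, f_2, f_3, h_4):
  remainder 1/5v - 1/5 ≠ 0; add h_5 = 1/5v - 1/5 to the basis.

The other S-polynomials (S(f_2,f_3), S(f_1,h_4), S(f_2,h_4), S(f_3,h_4), S(f_1,h_5), S(f_2,h_5), S(f_3,h_5), S(h_4,h_5)) all reduce to 0 modulo the current basis, so we have a Gröbner basis.
Inter-reduce: drop elements whose leading term is divisible by another's, tail-reduce, and make monic.
Reduced Gröbner basis: {u + 1, v - 1}.
Label its elements g_1 = u + 1, g_2 = v - 1.

Reduce p = -9uv - v - 8 modulo G:
  leading term uv: subtract (-9v)·g_1 from -9uv - v - 8 → 8v - 8
  leading term v: subtract (8)·g_2 from 8v - 8 → 0
  normal form = 0.
Since the normal form is 0, p ∈ I.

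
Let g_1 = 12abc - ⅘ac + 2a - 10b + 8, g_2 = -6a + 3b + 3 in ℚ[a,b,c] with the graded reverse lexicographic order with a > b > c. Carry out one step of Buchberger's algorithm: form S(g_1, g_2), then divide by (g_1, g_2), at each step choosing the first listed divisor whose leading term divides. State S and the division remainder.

S(g_1, g_2) = ½b²c - 1/15ac + ½bc + ⅙a - ⅚b + ⅔; remainder on division = ½b²c + 7/15bc - ¾b - 1/30c + ¾.

lcm(LM(g_1), LM(g_2)) = abc.
S = (lcm/LT(g_1))·g_1 − (lcm/LT(g_2))·g_2 = ½b²c - 1/15ac + ½bc + ⅙a - ⅚b + ⅔.
Reduce S modulo (g_1, g_2) in that order:
  leading term b²c: no divisor's leading term divides it; move ½b²c to the remainder.
  leading term ac: subtract (1/90c)·g_2 from -1/15ac + ½bc + ⅙a - ⅚b + ⅔ → 7/15bc + ⅙a - ⅚b - 1/30c + ⅔
  leading term bc: no divisor's leading term divides it; move 7/15bc to the remainder.
  leading term a: subtract (-1/36)·g_2 from ⅙a - ⅚b - 1/30c + ⅔ → -¾b - 1/30c + ¾
  leading term b: no divisor's leading term divides it; move -¾b to the remainder.
  leading term c: no divisor's leading term divides it; move -1/30c to the remainder.
  leading term 1: no divisor's leading term divides it; move ¾ to the remainder.
The remainder ½b²c + 7/15bc - ¾b - 1/30c + ¾ is nonzero, so it would be added as the next basis element.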